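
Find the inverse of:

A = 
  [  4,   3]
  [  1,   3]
det(A) = (4)(3) - (3)(1) = 9
For a 2×2 matrix, A⁻¹ = (1/det(A)) · [[d, -b], [-c, a]]
    = (1/9) · [[3, -3], [-1, 4]]

A⁻¹ = 
  [ 1/3, -1/3]
  [-1/9,  4/9]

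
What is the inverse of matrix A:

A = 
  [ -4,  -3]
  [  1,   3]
det(A) = (-4)(3) - (-3)(1) = -9
For a 2×2 matrix, A⁻¹ = (1/det(A)) · [[d, -b], [-c, a]]
    = (-1/9) · [[3, 3], [-1, -4]]

A⁻¹ = 
  [-1/3, -1/3]
  [ 1/9,  4/9]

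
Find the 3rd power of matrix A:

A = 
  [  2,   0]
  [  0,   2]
A^3 = 
  [  8,   0]
  [  0,   8]

A² = A·A:
A²[1,1] = (2)(2) + (0)(0) = 4
A²[1,2] = (2)(0) + (0)(2) = 0
A²[2,1] = (0)(2) + (2)(0) = 0
A²[2,2] = (0)(0) + (2)(2) = 4
A² = 
  [  4,   0]
  [  0,   4]

A^3 = A^2·A:
A^3[1,1] = (4)(2) + (0)(0) = 8
A^3[1,2] = (4)(0) + (0)(2) = 0
A^3[2,1] = (0)(2) + (4)(0) = 0
A^3[2,2] = (0)(0) + (4)(2) = 8
A^3 = 
  [  8,   0]
  [  0,   8]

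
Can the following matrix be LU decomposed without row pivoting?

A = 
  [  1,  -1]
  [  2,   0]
Yes.
A[1,1] = 1 ≠ 0, so Gaussian elimination proceeds without a row swap: multiplier ℓ₂₁ = (2)/(1) = 2, and U[2,2] = 0 - (2)(-1) = 2.
L = 
  [  1,   0]
  [  2,   1]
U = 
  [  1,  -1]
  [  0,   2]
Check row 2 of LU: [(2)(1), (2)(-1) + 2] = [2, 0] = row 2 of A ✓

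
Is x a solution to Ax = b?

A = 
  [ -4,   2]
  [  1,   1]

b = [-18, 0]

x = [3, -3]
Yes

Ax = [-18, 0] = b ✓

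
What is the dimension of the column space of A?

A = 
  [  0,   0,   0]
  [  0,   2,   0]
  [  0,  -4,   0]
dim(Col(A)) = 1

Row reduce:
Swap R1 ↔ R2
R3 → R3 + (2)·R1
REF = 
  [  0,   2,   0]
  [  0,   0,   0]
  [  0,   0,   0]
Pivot columns: 2 → 1 pivot.
dim(Col(A)) = number of pivot columns = 1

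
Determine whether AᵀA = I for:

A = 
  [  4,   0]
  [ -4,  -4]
No

AᵀA = 
  [ 32,  16]
  [ 16,  16]
≠ I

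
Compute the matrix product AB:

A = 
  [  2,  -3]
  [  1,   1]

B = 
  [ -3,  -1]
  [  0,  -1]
A is 2×2 and B is 2×2, so AB is 2×2. Each entry is (row of A)·(column of B):
AB[1,1] = (2)(-3) + (-3)(0) = -6
AB[1,2] = (2)(-1) + (-3)(-1) = 1
AB[2,1] = (1)(-3) + (1)(0) = -3
AB[2,2] = (1)(-1) + (1)(-1) = -2

AB = 
  [ -6,   1]
  [ -3,  -2]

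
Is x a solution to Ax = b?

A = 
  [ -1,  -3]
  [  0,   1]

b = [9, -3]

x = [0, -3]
Yes

Ax = [9, -3] = b ✓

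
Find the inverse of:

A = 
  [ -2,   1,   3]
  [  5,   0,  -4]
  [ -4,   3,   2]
det(A) = (-2)·((0)(2) - (-4)(3)) - (1)·((5)(2) - (-4)(-4)) + (3)·((5)(3) - (0)(-4))
  = (-2)(12) - (1)(-6) + (3)(15)
  = 27
det(A) = 27 ≠ 0, so A is invertible.

Cofactors Cᵢⱼ = (-1)ⁱ⁺ʲ·Mᵢⱼ:
C = 
  [ 12,   6,  15]
  [  7,   8,   2]
  [ -4,   7,  -5]

adj(A) = Cᵀ:
adj(A) = 
  [ 12,   7,  -4]
  [  6,   8,   7]
  [ 15,   2,  -5]

A⁻¹ = (1/27) · adj(A):
A⁻¹ = 
  [  4/9,  7/27, -4/27]
  [  2/9,  8/27,  7/27]
  [  5/9,  2/27, -5/27]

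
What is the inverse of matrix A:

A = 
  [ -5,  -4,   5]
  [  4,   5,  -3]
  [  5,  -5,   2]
det(A) = (-5)·((5)(2) - (-3)(-5)) - (-4)·((4)(2) - (-3)(5)) + (5)·((4)(-5) - (5)(5))
  = (-5)(-5) - (-4)(23) + (5)(-45)
  = -108
det(A) = -108 ≠ 0, so A is invertible.

Cofactors Cᵢⱼ = (-1)ⁱ⁺ʲ·Mᵢⱼ:
C = 
  [ -5, -23, -45]
  [-17, -35, -45]
  [-13,   5,  -9]

adj(A) = Cᵀ:
adj(A) = 
  [ -5, -17, -13]
  [-23, -35,   5]
  [-45, -45,  -9]

A⁻¹ = (-1/108) · adj(A):
A⁻¹ = 
  [ 5/108, 17/108, 13/108]
  [23/108, 35/108, -5/108]
  [  5/12,   5/12,   1/12]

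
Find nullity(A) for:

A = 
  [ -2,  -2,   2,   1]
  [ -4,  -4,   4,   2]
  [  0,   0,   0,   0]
nullity(A) = 3

Row reduce:
R2 → R2 - (2)·R1
REF = 
  [ -2,  -2,   2,   1]
  [  0,   0,   0,   0]
  [  0,   0,   0,   0]
Pivot columns: 1 → 1 pivot.
rank(A) = 1, so nullity(A) = 4 - 1 = 3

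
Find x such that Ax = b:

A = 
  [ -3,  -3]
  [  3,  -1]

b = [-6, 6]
x = [2, 0]

Row reduce the augmented matrix [A|b]:
R2 → R2 + (1)·R1
REF = 
  [ -3,  -3,  -6]
  [  0,  -4,   0]

Back-substitution:
x₂ = 0 / (-4) = 0
x₁ = (-6 - (-3)(0)) / (-3) = 2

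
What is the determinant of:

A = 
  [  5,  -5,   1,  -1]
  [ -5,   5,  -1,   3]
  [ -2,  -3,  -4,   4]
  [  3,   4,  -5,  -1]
532

Cofactor expansion along row 1: det(A) = a₁₁M₁₁ - a₁₂M₁₂ + a₁₃M₁₃ - a₁₄M₁₄

M₁₁ = det[[5, -1, 3]; [-3, -4, 4]; [4, -5, -1]]
  = (5)·((-4)(-1) - (4)(-5)) - (-1)·((-3)(-1) - (4)(4)) + (3)·((-3)(-5) - (-4)(4))
  = (5)(24) - (-1)(-13) + (3)(31)
  = 200
M₁₂ = det[[-5, -1, 3]; [-2, -4, 4]; [3, -5, -1]]
  = (-5)·((-4)(-1) - (4)(-5)) - (-1)·((-2)(-1) - (4)(3)) + (3)·((-2)(-5) - (-4)(3))
  = (-5)(24) - (-1)(-10) + (3)(22)
  = -64
M₁₃ = det[[-5, 5, 3]; [-2, -3, 4]; [3, 4, -1]]
  = (-5)·((-3)(-1) - (4)(4)) - (5)·((-2)(-1) - (4)(3)) + (3)·((-2)(4) - (-3)(3))
  = (-5)(-13) - (5)(-10) + (3)(1)
  = 118
M₁₄ = det[[-5, 5, -1]; [-2, -3, -4]; [3, 4, -5]]
  = (-5)·((-3)(-5) - (-4)(4)) - (5)·((-2)(-5) - (-4)(3)) + (-1)·((-2)(4) - (-3)(3))
  = (-5)(31) - (5)(22) + (-1)(1)
  = -266

det(A) = (5)(200) - (-5)(-64) + (1)(118) - (-1)(-266) = 532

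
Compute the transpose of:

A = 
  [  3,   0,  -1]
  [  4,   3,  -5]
Aᵀ = 
  [  3,   4]
  [  0,   3]
  [ -1,  -5]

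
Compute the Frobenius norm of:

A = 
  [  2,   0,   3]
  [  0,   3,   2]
||A||_F = 5.099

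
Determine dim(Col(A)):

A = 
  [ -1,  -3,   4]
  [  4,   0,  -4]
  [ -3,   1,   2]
Row reduce:
R2 → R2 + (4)·R1
R3 → R3 - (3)·R1
R3 → R3 + (5/6)·R2
REF = 
  [ -1,  -3,   4]
  [  0, -12,  12]
  [  0,   0,   0]
Pivot columns: 1, 2 → 2 pivots.
dim(Col(A)) = number of pivot columns = 2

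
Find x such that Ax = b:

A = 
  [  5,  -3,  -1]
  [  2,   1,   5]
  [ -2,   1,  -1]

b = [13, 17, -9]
x = [2, -2, 3]

Row reduce the augmented matrix [A|b]:
R2 → R2 - (2/5)·R1
R3 → R3 + (2/5)·R1
R3 → R3 + (1/11)·R2
REF = 
  [     5,     -3,     -1,     13]
  [     0,   11/5,   27/5,   59/5]
  [     0,      0, -10/11, -30/11]

Back-substitution:
x₃ = (-30/11) / (-10/11) = 3
x₂ = (59/5 - (27/5)(3)) / (11/5) = -2
x₁ = (13 - (-3)(-2) - (-1)(3)) / 5 = 2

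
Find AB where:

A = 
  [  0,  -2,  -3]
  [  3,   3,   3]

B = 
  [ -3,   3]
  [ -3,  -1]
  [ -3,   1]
AB = 
  [ 15,  -1]
  [-27,   9]

A is 2×3 and B is 3×2, so AB is 2×2. Each entry is (row of A)·(column of B):
AB[1,1] = (0)(-3) + (-2)(-3) + (-3)(-3) = 15
AB[1,2] = (0)(3) + (-2)(-1) + (-3)(1) = -1
AB[2,1] = (3)(-3) + (3)(-3) + (3)(-3) = -27
AB[2,2] = (3)(3) + (3)(-1) + (3)(1) = 9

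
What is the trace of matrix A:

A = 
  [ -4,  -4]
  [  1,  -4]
-8

tr(A) = -4 + -4 = -8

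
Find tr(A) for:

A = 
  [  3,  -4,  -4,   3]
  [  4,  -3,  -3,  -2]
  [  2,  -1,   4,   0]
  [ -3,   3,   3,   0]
4

tr(A) = 3 + -3 + 4 + 0 = 4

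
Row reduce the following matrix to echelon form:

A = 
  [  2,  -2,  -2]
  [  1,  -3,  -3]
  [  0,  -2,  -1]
Row operations:
R2 → R2 - (1/2)·R1
R3 → R3 - (1)·R2

Resulting echelon form:
REF = 
  [  2,  -2,  -2]
  [  0,  -2,  -2]
  [  0,   0,   1]

Rank = 3 (number of non-zero pivot rows).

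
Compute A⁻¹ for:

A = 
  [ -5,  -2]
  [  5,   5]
det(A) = (-5)(5) - (-2)(5) = -15
For a 2×2 matrix, A⁻¹ = (1/det(A)) · [[d, -b], [-c, a]]
    = (-1/15) · [[5, 2], [-5, -5]]

A⁻¹ = 
  [ -1/3, -2/15]
  [  1/3,   1/3]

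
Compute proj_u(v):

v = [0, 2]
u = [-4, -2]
proj_u(v) = [4/5, 2/5]

v·u = (0)(-4) + (2)(-2) = -4
u·u = (-4)² + (-2)² = 20
proj_u(v) = (v·u / u·u) × u = (-4/20) × u = (-1/5) × u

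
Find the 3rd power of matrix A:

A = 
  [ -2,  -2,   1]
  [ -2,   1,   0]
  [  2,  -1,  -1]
A² = A·A:
A²[1,1] = (-2)(-2) + (-2)(-2) + (1)(2) = 10
A²[1,2] = (-2)(-2) + (-2)(1) + (1)(-1) = 1
A²[1,3] = (-2)(1) + (-2)(0) + (1)(-1) = -3
A²[2,1] = (-2)(-2) + (1)(-2) + (0)(2) = 2
A²[2,2] = (-2)(-2) + (1)(1) + (0)(-1) = 5
A²[2,3] = (-2)(1) + (1)(0) + (0)(-1) = -2
A²[3,1] = (2)(-2) + (-1)(-2) + (-1)(2) = -4
A²[3,2] = (2)(-2) + (-1)(1) + (-1)(-1) = -4
A²[3,3] = (2)(1) + (-1)(0) + (-1)(-1) = 3
A² = 
  [ 10,   1,  -3]
  [  2,   5,  -2]
  [ -4,  -4,   3]

A^3 = A^2·A:
A^3[1,1] = (10)(-2) + (1)(-2) + (-3)(2) = -28
A^3[1,2] = (10)(-2) + (1)(1) + (-3)(-1) = -16
A^3[1,3] = (10)(1) + (1)(0) + (-3)(-1) = 13
A^3[2,1] = (2)(-2) + (5)(-2) + (-2)(2) = -18
A^3[2,2] = (2)(-2) + (5)(1) + (-2)(-1) = 3
A^3[2,3] = (2)(1) + (5)(0) + (-2)(-1) = 4
A^3[3,1] = (-4)(-2) + (-4)(-2) + (3)(2) = 22
A^3[3,2] = (-4)(-2) + (-4)(1) + (3)(-1) = 1
A^3[3,3] = (-4)(1) + (-4)(0) + (3)(-1) = -7
A^3 = 
  [-28, -16,  13]
  [-18,   3,   4]
  [ 22,   1,  -7]

Therefore
A^3 = 
  [-28, -16,  13]
  [-18,   3,   4]
  [ 22,   1,  -7]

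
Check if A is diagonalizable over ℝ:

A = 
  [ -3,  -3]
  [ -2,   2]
Yes

tr(A) = -1, det(A) = -12
Characteristic polynomial: λ² - tr(A)λ + det(A) = λ² + λ - 12
λ² + λ - 12 = (λ + 4)(λ - 3)
Eigenvalues: 3, -4
λ=-4: alg. mult. = 1, geom. mult. = 2 - rank(A - (-4)I) = 2 - 1 = 1
λ=3: alg. mult. = 1, geom. mult. = 2 - rank(A - (3)I) = 2 - 1 = 1
Sum of geometric multiplicities equals n, so A has n independent eigenvectors.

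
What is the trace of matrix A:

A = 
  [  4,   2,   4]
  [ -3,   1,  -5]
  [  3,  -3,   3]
8

tr(A) = 4 + 1 + 3 = 8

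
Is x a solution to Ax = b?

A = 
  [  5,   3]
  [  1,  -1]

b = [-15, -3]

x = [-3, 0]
Yes

Ax = [-15, -3] = b ✓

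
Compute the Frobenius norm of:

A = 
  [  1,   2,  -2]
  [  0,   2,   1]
||A||_F = 3.742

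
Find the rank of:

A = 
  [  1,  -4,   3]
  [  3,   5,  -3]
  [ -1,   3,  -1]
rank(A) = 3

Row reduce:
R2 → R2 - (3)·R1
R3 → R3 + (1)·R1
R3 → R3 + (1/17)·R2
REF = 
  [    1,    -4,     3]
  [    0,    17,   -12]
  [    0,     0, 22/17]
Pivot columns: 1, 2, 3 → 3 pivots.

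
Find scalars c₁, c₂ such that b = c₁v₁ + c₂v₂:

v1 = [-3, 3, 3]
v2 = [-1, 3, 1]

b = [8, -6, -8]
c1 = -3, c2 = 1

b = -3·v1 + 1·v2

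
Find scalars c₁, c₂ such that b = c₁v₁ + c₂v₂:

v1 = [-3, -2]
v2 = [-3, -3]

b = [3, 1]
c1 = -2, c2 = 1

b = -2·v1 + 1·v2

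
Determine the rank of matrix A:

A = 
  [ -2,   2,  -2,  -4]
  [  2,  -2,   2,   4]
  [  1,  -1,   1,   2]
rank(A) = 1

Row reduce:
R2 → R2 + (1)·R1
R3 → R3 + (1/2)·R1
REF = 
  [ -2,   2,  -2,  -4]
  [  0,   0,   0,   0]
  [  0,   0,   0,   0]
Pivot columns: 1 → 1 pivot.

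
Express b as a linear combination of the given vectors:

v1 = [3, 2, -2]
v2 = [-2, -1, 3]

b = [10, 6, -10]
c1 = 2, c2 = -2

b = 2·v1 + -2·v2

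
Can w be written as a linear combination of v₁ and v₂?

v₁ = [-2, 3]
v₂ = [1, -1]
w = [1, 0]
Yes

Form the augmented matrix and row-reduce:
[v₁|v₂|w] = 
  [ -2,   1,   1]
  [  3,  -1,   0]
R2 → R2 + (3/2)·R1
REF = 
  [ -2,   1,   1]
  [  0, 1/2, 3/2]

No row of the form [0 0 | nonzero], so the system is consistent. Back-substitution gives c₁ = 1, c₂ = 3: w = (1)·v₁ + (3)·v₂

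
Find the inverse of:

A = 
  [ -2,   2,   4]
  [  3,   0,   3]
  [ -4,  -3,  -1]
det(A) = (-2)·((0)(-1) - (3)(-3)) - (2)·((3)(-1) - (3)(-4)) + (4)·((3)(-3) - (0)(-4))
  = (-2)(9) - (2)(9) + (4)(-9)
  = -72
det(A) = -72 ≠ 0, so A is invertible.

Cofactors Cᵢⱼ = (-1)ⁱ⁺ʲ·Mᵢⱼ:
C = 
  [  9,  -9,  -9]
  [-10,  18, -14]
  [  6,  18,  -6]

adj(A) = Cᵀ:
adj(A) = 
  [  9, -10,   6]
  [ -9,  18,  18]
  [ -9, -14,  -6]

A⁻¹ = (-1/72) · adj(A):
A⁻¹ = 
  [ -1/8,  5/36, -1/12]
  [  1/8,  -1/4,  -1/4]
  [  1/8,  7/36,  1/12]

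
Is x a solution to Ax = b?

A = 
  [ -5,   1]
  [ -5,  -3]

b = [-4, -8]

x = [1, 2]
No

Ax = [-3, -11] ≠ b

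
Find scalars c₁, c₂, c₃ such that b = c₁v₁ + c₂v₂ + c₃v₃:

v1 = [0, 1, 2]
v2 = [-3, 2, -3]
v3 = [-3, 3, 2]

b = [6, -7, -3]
c1 = -2, c2 = -1, c3 = -1

b = -2·v1 + -1·v2 + -1·v3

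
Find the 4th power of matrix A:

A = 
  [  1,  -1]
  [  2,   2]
A^4 = 
  [-17,  -3]
  [  6, -14]

A² = A·A:
A²[1,1] = (1)(1) + (-1)(2) = -1
A²[1,2] = (1)(-1) + (-1)(2) = -3
A²[2,1] = (2)(1) + (2)(2) = 6
A²[2,2] = (2)(-1) + (2)(2) = 2
A² = 
  [ -1,  -3]
  [  6,   2]

A^3 = A^2·A:
A^3[1,1] = (-1)(1) + (-3)(2) = -7
A^3[1,2] = (-1)(-1) + (-3)(2) = -5
A^3[2,1] = (6)(1) + (2)(2) = 10
A^3[2,2] = (6)(-1) + (2)(2) = -2
A^3 = 
  [ -7,  -5]
  [ 10,  -2]

A^4 = A^3·A:
A^4[1,1] = (-7)(1) + (-5)(2) = -17
A^4[1,2] = (-7)(-1) + (-5)(2) = -3
A^4[2,1] = (10)(1) + (-2)(2) = 6
A^4[2,2] = (10)(-1) + (-2)(2) = -14
A^4 = 
  [-17,  -3]
  [  6, -14]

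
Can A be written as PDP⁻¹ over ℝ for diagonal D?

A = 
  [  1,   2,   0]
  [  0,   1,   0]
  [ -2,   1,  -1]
No

Characteristic polynomial: det(λI - A) = λ³ - λ² - λ + 1
Testing integer divisors of the constant term: p(-1) = 0, so (λ + 1) is a factor:
p(λ) = (λ + 1)(λ² - 2λ + 1)
λ² - 2λ + 1 = (λ - 1)²
Eigenvalues: -1, 1, 1
λ=-1: alg. mult. = 1, geom. mult. = 3 - rank(A - (-1)I) = 3 - 2 = 1
λ=1: alg. mult. = 2, geom. mult. = 3 - rank(A - (1)I) = 3 - 2 = 1
Sum of geometric multiplicities = 2 < n = 3, so there aren't enough independent eigenvectors.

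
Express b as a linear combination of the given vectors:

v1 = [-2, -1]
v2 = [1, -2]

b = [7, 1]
c1 = -3, c2 = 1

b = -3·v1 + 1·v2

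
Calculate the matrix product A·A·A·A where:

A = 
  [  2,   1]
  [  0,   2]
A^4 = 
  [ 16,  32]
  [  0,  16]

A² = A·A:
A²[1,1] = (2)(2) + (1)(0) = 4
A²[1,2] = (2)(1) + (1)(2) = 4
A²[2,1] = (0)(2) + (2)(0) = 0
A²[2,2] = (0)(1) + (2)(2) = 4
A² = 
  [  4,   4]
  [  0,   4]

A^3 = A^2·A:
A^3[1,1] = (4)(2) + (4)(0) = 8
A^3[1,2] = (4)(1) + (4)(2) = 12
A^3[2,1] = (0)(2) + (4)(0) = 0
A^3[2,2] = (0)(1) + (4)(2) = 8
A^3 = 
  [  8,  12]
  [  0,   8]

A^4 = A^3·A:
A^4[1,1] = (8)(2) + (12)(0) = 16
A^4[1,2] = (8)(1) + (12)(2) = 32
A^4[2,1] = (0)(2) + (8)(0) = 0
A^4[2,2] = (0)(1) + (8)(2) = 16
A^4 = 
  [ 16,  32]
  [  0,  16]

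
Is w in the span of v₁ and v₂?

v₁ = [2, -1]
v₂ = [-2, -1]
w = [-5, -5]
Yes

Form the augmented matrix and row-reduce:
[v₁|v₂|w] = 
  [  2,  -2,  -5]
  [ -1,  -1,  -5]
R2 → R2 + (1/2)·R1
REF = 
  [    2,    -2,    -5]
  [    0,    -2, -15/2]

No row of the form [0 0 | nonzero], so the system is consistent. Back-substitution gives c₁ = 5/4, c₂ = 15/4: w = (5/4)·v₁ + (15/4)·v₂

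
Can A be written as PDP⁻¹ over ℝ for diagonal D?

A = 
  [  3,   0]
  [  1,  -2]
Yes

tr(A) = 1, det(A) = -6
Characteristic polynomial: λ² - tr(A)λ + det(A) = λ² - λ - 6
λ² - λ - 6 = (λ + 2)(λ - 3)
Eigenvalues: 3, -2
λ=-2: alg. mult. = 1, geom. mult. = 2 - rank(A - (-2)I) = 2 - 1 = 1
λ=3: alg. mult. = 1, geom. mult. = 2 - rank(A - (3)I) = 2 - 1 = 1
Sum of geometric multiplicities equals n, so A has n independent eigenvectors.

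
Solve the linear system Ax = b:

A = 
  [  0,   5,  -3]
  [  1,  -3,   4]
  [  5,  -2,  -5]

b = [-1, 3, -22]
x = [-2, 1, 2]

Row reduce the augmented matrix [A|b]:
Swap R1 ↔ R2
R3 → R3 - (5)·R1
R3 → R3 - (13/5)·R2
REF = 
  [     1,     -3,      4,      3]
  [     0,      5,     -3,     -1]
  [     0,      0,  -86/5, -172/5]

Back-substitution:
x₃ = (-172/5) / (-86/5) = 2
x₂ = (-1 - (-3)(2)) / 5 = 1
x₁ = (3 - (-3)(1) - (4)(2)) / 1 = -2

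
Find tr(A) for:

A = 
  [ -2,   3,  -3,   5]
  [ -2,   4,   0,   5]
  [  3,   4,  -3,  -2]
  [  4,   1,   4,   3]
2

tr(A) = -2 + 4 + -3 + 3 = 2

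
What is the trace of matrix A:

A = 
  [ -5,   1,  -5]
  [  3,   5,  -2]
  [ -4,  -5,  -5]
-5

tr(A) = -5 + 5 + -5 = -5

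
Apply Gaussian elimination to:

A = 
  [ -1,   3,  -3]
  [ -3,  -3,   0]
Row operations:
R2 → R2 - (3)·R1

Resulting echelon form:
REF = 
  [ -1,   3,  -3]
  [  0, -12,   9]

Rank = 2 (number of non-zero pivot rows).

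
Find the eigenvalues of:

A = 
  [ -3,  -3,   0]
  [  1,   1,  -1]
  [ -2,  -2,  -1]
Characteristic polynomial: det(λI - A) = λ³ + 3λ²
The constant term is 0, so λ = 0 is a root: p(λ) = λ(λ² + 3λ)
λ² + 3λ = λ(λ + 3)

λ = 0, 0, -3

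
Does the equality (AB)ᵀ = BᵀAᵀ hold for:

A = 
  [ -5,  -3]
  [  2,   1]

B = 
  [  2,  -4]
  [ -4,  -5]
Yes

(AB)ᵀ = 
  [  2,   0]
  [ 35, -13]

BᵀAᵀ = 
  [  2,   0]
  [ 35, -13]

Both sides are equal — this is the standard identity (AB)ᵀ = BᵀAᵀ, which holds for all A, B.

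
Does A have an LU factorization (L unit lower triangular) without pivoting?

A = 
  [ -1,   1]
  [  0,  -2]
Yes.
A[1,1] = -1 ≠ 0, so Gaussian elimination proceeds without a row swap: multiplier ℓ₂₁ = (0)/(-1) = 0, and U[2,2] = -2 - (0)(1) = -2.
L = 
  [  1,   0]
  [  0,   1]
U = 
  [ -1,   1]
  [  0,  -2]
Check row 2 of LU: [(0)(-1), (0)(1) + (-2)] = [0, -2] = row 2 of A ✓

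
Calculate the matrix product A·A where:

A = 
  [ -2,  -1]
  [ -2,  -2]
A² = A·A:
A²[1,1] = (-2)(-2) + (-1)(-2) = 6
A²[1,2] = (-2)(-1) + (-1)(-2) = 4
A²[2,1] = (-2)(-2) + (-2)(-2) = 8
A²[2,2] = (-2)(-1) + (-2)(-2) = 6
A² = 
  [  6,   4]
  [  8,   6]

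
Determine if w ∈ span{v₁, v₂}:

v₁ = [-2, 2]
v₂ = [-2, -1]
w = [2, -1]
Yes

Form the augmented matrix and row-reduce:
[v₁|v₂|w] = 
  [ -2,  -2,   2]
  [  2,  -1,  -1]
R2 → R2 + (1)·R1
REF = 
  [ -2,  -2,   2]
  [  0,  -3,   1]

No row of the form [0 0 | nonzero], so the system is consistent. Back-substitution gives c₁ = -2/3, c₂ = -1/3: w = (-2/3)·v₁ + (-1/3)·v₂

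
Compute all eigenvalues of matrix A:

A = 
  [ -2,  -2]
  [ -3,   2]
tr(A) = 0, det(A) = -10
Characteristic polynomial: λ² - tr(A)λ + det(A) = λ² - 10
λ² - 10 = 0  ⇒  λ = (0 ± √((0)² - 4·(-10)))/2 = (0 ± √(40))/2
  = √10,  -√10

λ = √10, -√10  (≈ 3.162, -3.162)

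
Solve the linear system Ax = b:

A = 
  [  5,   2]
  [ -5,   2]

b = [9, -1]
Row reduce the augmented matrix [A|b]:
R2 → R2 + (1)·R1
REF = 
  [  5,   2,   9]
  [  0,   4,   8]

Back-substitution:
x₂ = 8 / 4 = 2
x₁ = (9 - (2)(2)) / 5 = 1

x = [1, 2]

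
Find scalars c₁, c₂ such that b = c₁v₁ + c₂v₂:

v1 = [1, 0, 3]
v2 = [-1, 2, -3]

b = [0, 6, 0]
c1 = 3, c2 = 3

b = 3·v1 + 3·v2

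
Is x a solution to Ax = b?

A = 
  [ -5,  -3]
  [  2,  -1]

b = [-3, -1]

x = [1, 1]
No

Ax = [-8, 1] ≠ b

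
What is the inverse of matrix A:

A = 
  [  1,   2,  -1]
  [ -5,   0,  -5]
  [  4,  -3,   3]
det(A) = (1)·((0)(3) - (-5)(-3)) - (2)·((-5)(3) - (-5)(4)) + (-1)·((-5)(-3) - (0)(4))
  = (1)(-15) - (2)(5) + (-1)(15)
  = -40
det(A) = -40 ≠ 0, so A is invertible.

Cofactors Cᵢⱼ = (-1)ⁱ⁺ʲ·Mᵢⱼ:
C = 
  [-15,  -5,  15]
  [ -3,   7,  11]
  [-10,  10,  10]

adj(A) = Cᵀ:
adj(A) = 
  [-15,  -3, -10]
  [ -5,   7,  10]
  [ 15,  11,  10]

A⁻¹ = (-1/40) · adj(A):
A⁻¹ = 
  [   3/8,   3/40,    1/4]
  [   1/8,  -7/40,   -1/4]
  [  -3/8, -11/40,   -1/4]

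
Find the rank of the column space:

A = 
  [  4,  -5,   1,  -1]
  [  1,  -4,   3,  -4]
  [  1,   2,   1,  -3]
dim(Col(A)) = 3

Row reduce:
R2 → R2 - (1/4)·R1
R3 → R3 - (1/4)·R1
R3 → R3 + (13/11)·R2
REF = 
  [     4,     -5,      1,     -1]
  [     0,  -11/4,   11/4,  -15/4]
  [     0,      0,      4, -79/11]
Pivot columns: 1, 2, 3 → 3 pivots.
dim(Col(A)) = number of pivot columns = 3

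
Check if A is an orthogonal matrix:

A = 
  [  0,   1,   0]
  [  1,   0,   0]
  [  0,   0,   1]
Yes

AᵀA = 
  [  1,   0,   0]
  [  0,   1,   0]
  [  0,   0,   1]
= I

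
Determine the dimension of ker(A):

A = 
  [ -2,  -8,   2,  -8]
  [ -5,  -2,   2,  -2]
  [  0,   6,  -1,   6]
nullity(A) = 2

Row reduce:
R2 → R2 - (5/2)·R1
R3 → R3 - (1/3)·R2
REF = 
  [ -2,  -8,   2,  -8]
  [  0,  18,  -3,  18]
  [  0,   0,   0,   0]
Pivot columns: 1, 2 → 2 pivots.
rank(A) = 2, so nullity(A) = 4 - 2 = 2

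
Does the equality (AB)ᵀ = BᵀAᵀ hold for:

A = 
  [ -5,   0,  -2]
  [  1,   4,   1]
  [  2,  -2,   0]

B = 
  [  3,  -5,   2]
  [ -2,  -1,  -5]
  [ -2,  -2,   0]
Yes

(AB)ᵀ = 
  [-11,  -7,  10]
  [ 29, -11,  -8]
  [-10, -18,  14]

BᵀAᵀ = 
  [-11,  -7,  10]
  [ 29, -11,  -8]
  [-10, -18,  14]

Both sides are equal — this is the standard identity (AB)ᵀ = BᵀAᵀ, which holds for all A, B.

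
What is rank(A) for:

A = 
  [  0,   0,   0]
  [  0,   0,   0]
rank(A) = 0

Row reduce:
(no row operations needed)
REF = 
  [  0,   0,   0]
  [  0,   0,   0]
Pivot columns: none → 0 pivots.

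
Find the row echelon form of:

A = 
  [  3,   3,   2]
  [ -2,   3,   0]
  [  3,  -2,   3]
Row operations:
R2 → R2 + (2/3)·R1
R3 → R3 - (1)·R1
R3 → R3 + (1)·R2

Resulting echelon form:
REF = 
  [  3,   3,   2]
  [  0,   5, 4/3]
  [  0,   0, 7/3]

Rank = 3 (number of non-zero pivot rows).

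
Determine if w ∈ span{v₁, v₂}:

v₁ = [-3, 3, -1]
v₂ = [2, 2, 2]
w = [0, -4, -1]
No

Form the augmented matrix and row-reduce:
[v₁|v₂|w] = 
  [ -3,   2,   0]
  [  3,   2,  -4]
  [ -1,   2,  -1]
R2 → R2 + (1)·R1
R3 → R3 - (1/3)·R1
R3 → R3 - (1/3)·R2
REF = 
  [ -3,   2,   0]
  [  0,   4,  -4]
  [  0,   0, 1/3]

Row 3 reads [0 0 | 1/3], i.e. 0 = 1/3, so the system is inconsistent and w ∉ span{v₁, v₂}.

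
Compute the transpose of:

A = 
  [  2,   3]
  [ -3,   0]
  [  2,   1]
Aᵀ = 
  [  2,  -3,   2]
  [  3,   0,   1]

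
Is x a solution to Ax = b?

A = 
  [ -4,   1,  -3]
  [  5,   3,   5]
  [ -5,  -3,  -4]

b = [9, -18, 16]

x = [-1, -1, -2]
Yes

Ax = [9, -18, 16] = b ✓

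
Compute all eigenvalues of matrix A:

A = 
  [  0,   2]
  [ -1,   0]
λ = i√2, -i√2  (≈ 0 + 1.414i, 0 - 1.414i)

tr(A) = 0, det(A) = 2
Characteristic polynomial: λ² - tr(A)λ + det(A) = λ² + 2
λ² + 2 = 0  ⇒  λ = (0 ± √((0)² - 4·(2)))/2 = (0 ± √(-8))/2
  = i√2,  -i√2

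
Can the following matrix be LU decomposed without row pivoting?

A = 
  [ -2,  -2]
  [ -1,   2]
Yes.
A[1,1] = -2 ≠ 0, so Gaussian elimination proceeds without a row swap: multiplier ℓ₂₁ = (-1)/(-2) = 1/2, and U[2,2] = 2 - (1/2)(-2) = 3.
L = 
  [  1,   0]
  [1/2,   1]
U = 
  [ -2,  -2]
  [  0,   3]
Check row 2 of LU: [(1/2)(-2), (1/2)(-2) + 3] = [-1, 2] = row 2 of A ✓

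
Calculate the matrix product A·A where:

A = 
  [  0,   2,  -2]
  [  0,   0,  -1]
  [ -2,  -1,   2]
A² = A·A:
A²[1,1] = (0)(0) + (2)(0) + (-2)(-2) = 4
A²[1,2] = (0)(2) + (2)(0) + (-2)(-1) = 2
A²[1,3] = (0)(-2) + (2)(-1) + (-2)(2) = -6
A²[2,1] = (0)(0) + (0)(0) + (-1)(-2) = 2
A²[2,2] = (0)(2) + (0)(0) + (-1)(-1) = 1
A²[2,3] = (0)(-2) + (0)(-1) + (-1)(2) = -2
A²[3,1] = (-2)(0) + (-1)(0) + (2)(-2) = -4
A²[3,2] = (-2)(2) + (-1)(0) + (2)(-1) = -6
A²[3,3] = (-2)(-2) + (-1)(-1) + (2)(2) = 9
A² = 
  [  4,   2,  -6]
  [  2,   1,  -2]
  [ -4,  -6,   9]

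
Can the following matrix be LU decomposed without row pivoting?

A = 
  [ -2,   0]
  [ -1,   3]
Yes.
A[1,1] = -2 ≠ 0, so Gaussian elimination proceeds without a row swap: multiplier ℓ₂₁ = (-1)/(-2) = 1/2, and U[2,2] = 3 - (1/2)(0) = 3.
L = 
  [  1,   0]
  [1/2,   1]
U = 
  [ -2,   0]
  [  0,   3]
Check row 2 of LU: [(1/2)(-2), (1/2)(0) + 3] = [-1, 3] = row 2 of A ✓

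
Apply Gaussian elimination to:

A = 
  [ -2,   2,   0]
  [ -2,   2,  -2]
Row operations:
R2 → R2 - (1)·R1

Resulting echelon form:
REF = 
  [ -2,   2,   0]
  [  0,   0,  -2]

Rank = 2 (number of non-zero pivot rows).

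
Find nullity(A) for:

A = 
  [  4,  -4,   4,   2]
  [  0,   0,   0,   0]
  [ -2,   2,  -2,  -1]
nullity(A) = 3

Row reduce:
R3 → R3 + (1/2)·R1
REF = 
  [  4,  -4,   4,   2]
  [  0,   0,   0,   0]
  [  0,   0,   0,   0]
Pivot columns: 1 → 1 pivot.
rank(A) = 1, so nullity(A) = 4 - 1 = 3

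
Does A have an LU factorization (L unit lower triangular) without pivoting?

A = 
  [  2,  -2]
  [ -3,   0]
Yes.
A[1,1] = 2 ≠ 0, so Gaussian elimination proceeds without a row swap: multiplier ℓ₂₁ = (-3)/(2) = -3/2, and U[2,2] = 0 - (-3/2)(-2) = -3.
L = 
  [   1,    0]
  [-3/2,    1]
U = 
  [  2,  -2]
  [  0,  -3]
Check row 2 of LU: [(-3/2)(2), (-3/2)(-2) + (-3)] = [-3, 0] = row 2 of A ✓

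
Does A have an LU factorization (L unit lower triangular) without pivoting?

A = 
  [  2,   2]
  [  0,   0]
Yes.
A[1,1] = 2 ≠ 0, so Gaussian elimination proceeds without a row swap: multiplier ℓ₂₁ = (0)/(2) = 0, and U[2,2] = 0 - (0)(2) = 0.
L = 
  [  1,   0]
  [  0,   1]
U = 
  [  2,   2]
  [  0,   0]
Check row 2 of LU: [(0)(2), (0)(2) + 0] = [0, 0] = row 2 of A ✓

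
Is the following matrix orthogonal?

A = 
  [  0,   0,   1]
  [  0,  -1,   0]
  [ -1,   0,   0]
Yes

AᵀA = 
  [  1,   0,   0]
  [  0,   1,   0]
  [  0,   0,   1]
= I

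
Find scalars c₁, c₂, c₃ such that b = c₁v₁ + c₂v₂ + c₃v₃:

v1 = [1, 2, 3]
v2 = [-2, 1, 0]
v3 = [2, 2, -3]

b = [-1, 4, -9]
c1 = -1, c2 = 2, c3 = 2

b = -1·v1 + 2·v2 + 2·v3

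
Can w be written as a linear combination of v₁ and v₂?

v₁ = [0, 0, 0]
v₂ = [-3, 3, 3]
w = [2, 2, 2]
No

Form the augmented matrix and row-reduce:
[v₁|v₂|w] = 
  [  0,  -3,   2]
  [  0,   3,   2]
  [  0,   3,   2]
R2 → R2 + (1)·R1
R3 → R3 + (1)·R1
R3 → R3 - (1)·R2
REF = 
  [  0,  -3,   2]
  [  0,   0,   4]
  [  0,   0,   0]

Row 2 reads [0 0 | 4], i.e. 0 = 4, so the system is inconsistent and w ∉ span{v₁, v₂}.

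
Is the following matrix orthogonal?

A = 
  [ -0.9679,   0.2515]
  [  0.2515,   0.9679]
Yes

AᵀA = 
  [  1.0001,   0]
  [  0,   1.0001]
≈ I (equal to I up to the 4-dp rounding of the entries)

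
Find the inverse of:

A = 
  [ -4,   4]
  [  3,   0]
det(A) = (-4)(0) - (4)(3) = -12
For a 2×2 matrix, A⁻¹ = (1/det(A)) · [[d, -b], [-c, a]]
    = (-1/12) · [[0, -4], [-3, -4]]

A⁻¹ = 
  [  0, 1/3]
  [1/4, 1/3]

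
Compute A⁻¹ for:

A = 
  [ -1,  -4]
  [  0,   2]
det(A) = (-1)(2) - (-4)(0) = -2
For a 2×2 matrix, A⁻¹ = (1/det(A)) · [[d, -b], [-c, a]]
    = (-1/2) · [[2, 4], [0, -1]]

A⁻¹ = 
  [ -1,  -2]
  [  0, 1/2]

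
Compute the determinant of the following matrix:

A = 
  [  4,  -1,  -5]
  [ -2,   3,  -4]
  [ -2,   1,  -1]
Cofactor expansion along row 1:
det(A) = (4)·((3)(-1) - (-4)(1)) - (-1)·((-2)(-1) - (-4)(-2)) + (-5)·((-2)(1) - (3)(-2))
  = (4)(1) - (-1)(-6) + (-5)(4)
  = -22

det(A) = -22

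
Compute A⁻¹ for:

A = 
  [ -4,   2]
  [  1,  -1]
det(A) = (-4)(-1) - (2)(1) = 2
For a 2×2 matrix, A⁻¹ = (1/det(A)) · [[d, -b], [-c, a]]
    = (1/2) · [[-1, -2], [-1, -4]]

A⁻¹ = 
  [-1/2,   -1]
  [-1/2,   -2]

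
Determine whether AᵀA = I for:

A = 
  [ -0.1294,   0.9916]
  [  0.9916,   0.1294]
Yes

AᵀA = 
  [  1,   0]
  [  0,   1]
≈ I (equal to I up to the 4-dp rounding of the entries)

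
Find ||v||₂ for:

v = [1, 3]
3.162

||v||₂ = √((1)² + (3)²) = √10 = 3.162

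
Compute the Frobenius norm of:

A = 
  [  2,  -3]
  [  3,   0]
||A||_F = 4.69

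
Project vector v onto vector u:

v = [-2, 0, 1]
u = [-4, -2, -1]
proj_u(v) = [-4/3, -2/3, -1/3]

v·u = (-2)(-4) + (0)(-2) + (1)(-1) = 7
u·u = (-4)² + (-2)² + (-1)² = 21
proj_u(v) = (v·u / u·u) × u = (7/21) × u = (1/3) × u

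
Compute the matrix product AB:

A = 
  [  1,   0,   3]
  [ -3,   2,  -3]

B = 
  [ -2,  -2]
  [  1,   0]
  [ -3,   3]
AB = 
  [-11,   7]
  [ 17,  -3]

A is 2×3 and B is 3×2, so AB is 2×2. Each entry is (row of A)·(column of B):
AB[1,1] = (1)(-2) + (0)(1) + (3)(-3) = -11
AB[1,2] = (1)(-2) + (0)(0) + (3)(3) = 7
AB[2,1] = (-3)(-2) + (2)(1) + (-3)(-3) = 17
AB[2,2] = (-3)(-2) + (2)(0) + (-3)(3) = -3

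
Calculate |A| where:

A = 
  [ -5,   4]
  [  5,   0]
For a 2×2 matrix, det = ad - bc = (-5)(0) - (4)(5) = -20

det(A) = -20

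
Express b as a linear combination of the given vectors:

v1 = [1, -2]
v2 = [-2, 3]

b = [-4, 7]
c1 = -2, c2 = 1

b = -2·v1 + 1·v2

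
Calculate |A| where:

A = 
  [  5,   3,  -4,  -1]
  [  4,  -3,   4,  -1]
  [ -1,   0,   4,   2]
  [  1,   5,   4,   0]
508

Cofactor expansion along row 1: det(A) = a₁₁M₁₁ - a₁₂M₁₂ + a₁₃M₁₃ - a₁₄M₁₄

M₁₁ = det[[-3, 4, -1]; [0, 4, 2]; [5, 4, 0]]
  = (-3)·((4)(0) - (2)(4)) - (4)·((0)(0) - (2)(5)) + (-1)·((0)(4) - (4)(5))
  = (-3)(-8) - (4)(-10) + (-1)(-20)
  = 84
M₁₂ = det[[4, 4, -1]; [-1, 4, 2]; [1, 4, 0]]
  = (4)·((4)(0) - (2)(4)) - (4)·((-1)(0) - (2)(1)) + (-1)·((-1)(4) - (4)(1))
  = (4)(-8) - (4)(-2) + (-1)(-8)
  = -16
M₁₃ = det[[4, -3, -1]; [-1, 0, 2]; [1, 5, 0]]
  = (4)·((0)(0) - (2)(5)) - (-3)·((-1)(0) - (2)(1)) + (-1)·((-1)(5) - (0)(1))
  = (4)(-10) - (-3)(-2) + (-1)(-5)
  = -41
M₁₄ = det[[4, -3, 4]; [-1, 0, 4]; [1, 5, 4]]
  = (4)·((0)(4) - (4)(5)) - (-3)·((-1)(4) - (4)(1)) + (4)·((-1)(5) - (0)(1))
  = (4)(-20) - (-3)(-8) + (4)(-5)
  = -124

det(A) = (5)(84) - (3)(-16) + (-4)(-41) - (-1)(-124) = 508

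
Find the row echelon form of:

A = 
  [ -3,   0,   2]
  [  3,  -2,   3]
Row operations:
R2 → R2 + (1)·R1

Resulting echelon form:
REF = 
  [ -3,   0,   2]
  [  0,  -2,   5]

Rank = 2 (number of non-zero pivot rows).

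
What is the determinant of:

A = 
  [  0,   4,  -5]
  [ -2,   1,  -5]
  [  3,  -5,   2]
-79

Cofactor expansion along row 1:
det(A) = (0)·((1)(2) - (-5)(-5)) - (4)·((-2)(2) - (-5)(3)) + (-5)·((-2)(-5) - (1)(3))
  = (0)(-23) - (4)(11) + (-5)(7)
  = -79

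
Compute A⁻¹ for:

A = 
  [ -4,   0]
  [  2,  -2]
det(A) = (-4)(-2) - (0)(2) = 8
For a 2×2 matrix, A⁻¹ = (1/det(A)) · [[d, -b], [-c, a]]
    = (1/8) · [[-2, 0], [-2, -4]]

A⁻¹ = 
  [-1/4,    0]
  [-1/4, -1/2]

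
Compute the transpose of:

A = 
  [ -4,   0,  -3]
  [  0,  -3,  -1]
Aᵀ = 
  [ -4,   0]
  [  0,  -3]
  [ -3,  -1]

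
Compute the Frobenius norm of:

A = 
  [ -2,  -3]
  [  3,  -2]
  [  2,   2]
||A||_F = 5.831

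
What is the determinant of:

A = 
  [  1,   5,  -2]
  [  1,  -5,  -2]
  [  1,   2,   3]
Cofactor expansion along row 1:
det(A) = (1)·((-5)(3) - (-2)(2)) - (5)·((1)(3) - (-2)(1)) + (-2)·((1)(2) - (-5)(1))
  = (1)(-11) - (5)(5) + (-2)(7)
  = -50

det(A) = -50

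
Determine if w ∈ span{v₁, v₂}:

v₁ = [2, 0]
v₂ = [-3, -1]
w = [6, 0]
Yes

Form the augmented matrix and row-reduce:
[v₁|v₂|w] = 
  [  2,  -3,   6]
  [  0,  -1,   0]
(already in echelon form — no row operations needed)

No row of the form [0 0 | nonzero], so the system is consistent. Back-substitution gives c₁ = 3, c₂ = 0: w = (3)·v₁ + (0)·v₂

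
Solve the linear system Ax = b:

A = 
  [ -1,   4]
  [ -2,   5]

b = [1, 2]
Row reduce the augmented matrix [A|b]:
R2 → R2 - (2)·R1
REF = 
  [ -1,   4,   1]
  [  0,  -3,   0]

Back-substitution:
x₂ = 0 / (-3) = 0
x₁ = (1 - (4)(0)) / (-1) = -1

x = [-1, 0]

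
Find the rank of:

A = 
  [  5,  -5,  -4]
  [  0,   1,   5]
rank(A) = 2

Row reduce:
(no row operations needed)
REF = 
  [  5,  -5,  -4]
  [  0,   1,   5]
Pivot columns: 1, 2 → 2 pivots.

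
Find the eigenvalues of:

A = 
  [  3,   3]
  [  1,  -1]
λ = 1 + √7, 1 - √7  (≈ 3.646, -1.646)

tr(A) = 2, det(A) = -6
Characteristic polynomial: λ² - tr(A)λ + det(A) = λ² - 2λ - 6
λ² - 2λ - 6 = 0  ⇒  λ = (2 ± √((-2)² - 4·(-6)))/2 = (2 ± √(28))/2
  = 1 + √7,  1 - √7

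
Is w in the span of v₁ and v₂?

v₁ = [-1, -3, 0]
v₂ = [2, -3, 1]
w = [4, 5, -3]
No

Form the augmented matrix and row-reduce:
[v₁|v₂|w] = 
  [ -1,   2,   4]
  [ -3,  -3,   5]
  [  0,   1,  -3]
R2 → R2 - (3)·R1
R3 → R3 + (1/9)·R2
REF = 
  [   -1,     2,     4]
  [    0,    -9,    -7]
  [    0,     0, -34/9]

Row 3 reads [0 0 | -34/9], i.e. 0 = -34/9, so the system is inconsistent and w ∉ span{v₁, v₂}.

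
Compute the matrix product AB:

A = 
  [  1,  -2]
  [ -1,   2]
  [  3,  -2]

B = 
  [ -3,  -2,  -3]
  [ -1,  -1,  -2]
AB = 
  [ -1,   0,   1]
  [  1,   0,  -1]
  [ -7,  -4,  -5]

A is 3×2 and B is 2×3, so AB is 3×3. Each entry is (row of A)·(column of B):
AB[1,1] = (1)(-3) + (-2)(-1) = -1
AB[1,2] = (1)(-2) + (-2)(-1) = 0
AB[1,3] = (1)(-3) + (-2)(-2) = 1
AB[2,1] = (-1)(-3) + (2)(-1) = 1
AB[2,2] = (-1)(-2) + (2)(-1) = 0
AB[2,3] = (-1)(-3) + (2)(-2) = -1
AB[3,1] = (3)(-3) + (-2)(-1) = -7
AB[3,2] = (3)(-2) + (-2)(-1) = -4
AB[3,3] = (3)(-3) + (-2)(-2) = -5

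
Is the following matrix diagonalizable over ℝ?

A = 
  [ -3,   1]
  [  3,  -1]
Yes

tr(A) = -4, det(A) = 0
Characteristic polynomial: λ² - tr(A)λ + det(A) = λ² + 4λ
λ² + 4λ = λ(λ + 4)
Eigenvalues: 0, -4
λ=-4: alg. mult. = 1, geom. mult. = 2 - rank(A - (-4)I) = 2 - 1 = 1
λ=0: alg. mult. = 1, geom. mult. = 2 - rank(A - (0)I) = 2 - 1 = 1
Sum of geometric multiplicities equals n, so A has n independent eigenvectors.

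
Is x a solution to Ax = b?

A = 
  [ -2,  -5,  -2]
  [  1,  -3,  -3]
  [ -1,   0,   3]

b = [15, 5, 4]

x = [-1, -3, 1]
Yes

Ax = [15, 5, 4] = b ✓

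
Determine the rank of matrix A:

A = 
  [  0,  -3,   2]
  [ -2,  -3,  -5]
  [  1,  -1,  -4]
rank(A) = 3

Row reduce:
Swap R1 ↔ R2
R3 → R3 + (1/2)·R1
R3 → R3 - (5/6)·R2
REF = 
  [   -2,    -3,    -5]
  [    0,    -3,     2]
  [    0,     0, -49/6]
Pivot columns: 1, 2, 3 → 3 pivots.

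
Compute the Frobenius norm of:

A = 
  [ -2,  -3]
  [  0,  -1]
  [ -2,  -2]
||A||_F = 4.69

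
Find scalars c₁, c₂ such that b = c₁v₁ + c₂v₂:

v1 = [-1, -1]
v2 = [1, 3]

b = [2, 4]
c1 = -1, c2 = 1

b = -1·v1 + 1·v2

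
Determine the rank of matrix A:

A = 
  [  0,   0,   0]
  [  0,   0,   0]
rank(A) = 0

Row reduce:
(no row operations needed)
REF = 
  [  0,   0,   0]
  [  0,   0,   0]
Pivot columns: none → 0 pivots.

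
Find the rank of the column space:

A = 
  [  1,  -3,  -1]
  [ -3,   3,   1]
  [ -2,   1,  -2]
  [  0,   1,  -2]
dim(Col(A)) = 3

Row reduce:
R2 → R2 + (3)·R1
R3 → R3 + (2)·R1
R3 → R3 - (5/6)·R2
R4 → R4 + (1/6)·R2
R4 → R4 - (1)·R3
REF = 
  [   1,   -3,   -1]
  [   0,   -6,   -2]
  [   0,    0, -7/3]
  [   0,    0,    0]
Pivot columns: 1, 2, 3 → 3 pivots.
dim(Col(A)) = number of pivot columns = 3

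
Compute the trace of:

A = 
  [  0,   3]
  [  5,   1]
1

tr(A) = 0 + 1 = 1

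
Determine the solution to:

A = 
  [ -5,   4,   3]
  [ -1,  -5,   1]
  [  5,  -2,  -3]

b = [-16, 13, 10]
Row reduce the augmented matrix [A|b]:
R2 → R2 - (1/5)·R1
R3 → R3 + (1)·R1
R3 → R3 + (10/29)·R2
REF = 
  [    -5,      4,      3,    -16]
  [     0,  -29/5,    2/5,   81/5]
  [     0,      0,   4/29, -12/29]

Back-substitution:
x₃ = (-12/29) / (4/29) = -3
x₂ = (81/5 - (2/5)(-3)) / (-29/5) = -3
x₁ = (-16 - (4)(-3) - (3)(-3)) / (-5) = -1

x = [-1, -3, -3]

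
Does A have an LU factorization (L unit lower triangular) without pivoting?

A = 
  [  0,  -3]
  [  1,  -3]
No.
A[1,1] = 0 but A[2,1] = 1 ≠ 0. Any LU with L unit lower triangular has (LU)[1,1] = U[1,1] and (LU)[2,1] = L[2,1]·U[1,1]; matching A forces U[1,1] = 0, which then forces (LU)[2,1] = 0 ≠ 1. A row swap (pivoting) is required.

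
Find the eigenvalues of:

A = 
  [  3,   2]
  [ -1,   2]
λ = (5 + i√7)/2, (5 - i√7)/2  (≈ 2.5 + 1.323i, 2.5 - 1.323i)

tr(A) = 5, det(A) = 8
Characteristic polynomial: λ² - tr(A)λ + det(A) = λ² - 5λ + 8
λ² - 5λ + 8 = 0  ⇒  λ = (5 ± √((-5)² - 4·(8)))/2 = (5 ± √(-7))/2
  = (5 + i√7)/2,  (5 - i√7)/2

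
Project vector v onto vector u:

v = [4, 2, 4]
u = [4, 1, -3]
v·u = (4)(4) + (2)(1) + (4)(-3) = 6
u·u = (4)² + (1)² + (-3)² = 26
proj_u(v) = (v·u / u·u) × u = (6/26) × u = (3/13) × u

proj_u(v) = [12/13, 3/13, -9/13]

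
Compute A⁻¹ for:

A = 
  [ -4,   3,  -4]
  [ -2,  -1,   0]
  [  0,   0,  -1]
det(A) = (-4)·((-1)(-1) - (0)(0)) - (3)·((-2)(-1) - (0)(0)) + (-4)·((-2)(0) - (-1)(0))
  = (-4)(1) - (3)(2) + (-4)(0)
  = -10
det(A) = -10 ≠ 0, so A is invertible.

Cofactors Cᵢⱼ = (-1)ⁱ⁺ʲ·Mᵢⱼ:
C = 
  [  1,  -2,   0]
  [  3,   4,   0]
  [ -4,   8,  10]

adj(A) = Cᵀ:
adj(A) = 
  [  1,   3,  -4]
  [ -2,   4,   8]
  [  0,   0,  10]

A⁻¹ = (-1/10) · adj(A):
A⁻¹ = 
  [-1/10, -3/10,   2/5]
  [  1/5,  -2/5,  -4/5]
  [    0,     0,    -1]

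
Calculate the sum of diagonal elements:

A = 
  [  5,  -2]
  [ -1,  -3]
2

tr(A) = 5 + -3 = 2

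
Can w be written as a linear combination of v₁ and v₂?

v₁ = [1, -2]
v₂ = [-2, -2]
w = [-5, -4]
Yes

Form the augmented matrix and row-reduce:
[v₁|v₂|w] = 
  [  1,  -2,  -5]
  [ -2,  -2,  -4]
R2 → R2 + (2)·R1
REF = 
  [  1,  -2,  -5]
  [  0,  -6, -14]

No row of the form [0 0 | nonzero], so the system is consistent. Back-substitution gives c₁ = -1/3, c₂ = 7/3: w = (-1/3)·v₁ + (7/3)·v₂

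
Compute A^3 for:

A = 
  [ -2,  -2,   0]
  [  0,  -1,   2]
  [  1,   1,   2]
A² = A·A:
A²[1,1] = (-2)(-2) + (-2)(0) + (0)(1) = 4
A²[1,2] = (-2)(-2) + (-2)(-1) + (0)(1) = 6
A²[1,3] = (-2)(0) + (-2)(2) + (0)(2) = -4
A²[2,1] = (0)(-2) + (-1)(0) + (2)(1) = 2
A²[2,2] = (0)(-2) + (-1)(-1) + (2)(1) = 3
A²[2,3] = (0)(0) + (-1)(2) + (2)(2) = 2
A²[3,1] = (1)(-2) + (1)(0) + (2)(1) = 0
A²[3,2] = (1)(-2) + (1)(-1) + (2)(1) = -1
A²[3,3] = (1)(0) + (1)(2) + (2)(2) = 6
A² = 
  [  4,   6,  -4]
  [  2,   3,   2]
  [  0,  -1,   6]

A^3 = A^2·A:
A^3[1,1] = (4)(-2) + (6)(0) + (-4)(1) = -12
A^3[1,2] = (4)(-2) + (6)(-1) + (-4)(1) = -18
A^3[1,3] = (4)(0) + (6)(2) + (-4)(2) = 4
A^3[2,1] = (2)(-2) + (3)(0) + (2)(1) = -2
A^3[2,2] = (2)(-2) + (3)(-1) + (2)(1) = -5
A^3[2,3] = (2)(0) + (3)(2) + (2)(2) = 10
A^3[3,1] = (0)(-2) + (-1)(0) + (6)(1) = 6
A^3[3,2] = (0)(-2) + (-1)(-1) + (6)(1) = 7
A^3[3,3] = (0)(0) + (-1)(2) + (6)(2) = 10
A^3 = 
  [-12, -18,   4]
  [ -2,  -5,  10]
  [  6,   7,  10]

Therefore
A^3 = 
  [-12, -18,   4]
  [ -2,  -5,  10]
  [  6,   7,  10]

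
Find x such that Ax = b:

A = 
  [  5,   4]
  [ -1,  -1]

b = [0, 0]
Row reduce the augmented matrix [A|b]:
R2 → R2 + (1/5)·R1
REF = 
  [   5,    4,    0]
  [   0, -1/5,    0]

Back-substitution:
x₂ = 0 / (-1/5) = 0
x₁ = (0 - (4)(0)) / 5 = 0

x = [0, 0]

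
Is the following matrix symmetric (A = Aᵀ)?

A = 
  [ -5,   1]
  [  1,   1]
Yes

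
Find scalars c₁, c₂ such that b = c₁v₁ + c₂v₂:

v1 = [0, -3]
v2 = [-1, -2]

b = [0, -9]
c1 = 3, c2 = 0

b = 3·v1 + 0·v2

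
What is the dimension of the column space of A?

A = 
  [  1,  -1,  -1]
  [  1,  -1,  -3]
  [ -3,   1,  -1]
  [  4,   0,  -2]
dim(Col(A)) = 3

Row reduce:
R2 → R2 - (1)·R1
R3 → R3 + (3)·R1
R4 → R4 - (4)·R1
Swap R2 ↔ R3
R4 → R4 + (2)·R2
R4 → R4 - (3)·R3
REF = 
  [  1,  -1,  -1]
  [  0,  -2,  -4]
  [  0,   0,  -2]
  [  0,   0,   0]
Pivot columns: 1, 2, 3 → 3 pivots.
dim(Col(A)) = number of pivot columns = 3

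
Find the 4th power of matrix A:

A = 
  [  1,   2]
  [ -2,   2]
A² = A·A:
A²[1,1] = (1)(1) + (2)(-2) = -3
A²[1,2] = (1)(2) + (2)(2) = 6
A²[2,1] = (-2)(1) + (2)(-2) = -6
A²[2,2] = (-2)(2) + (2)(2) = 0
A² = 
  [ -3,   6]
  [ -6,   0]

A^3 = A^2·A:
A^3[1,1] = (-3)(1) + (6)(-2) = -15
A^3[1,2] = (-3)(2) + (6)(2) = 6
A^3[2,1] = (-6)(1) + (0)(-2) = -6
A^3[2,2] = (-6)(2) + (0)(2) = -12
A^3 = 
  [-15,   6]
  [ -6, -12]

A^4 = A^3·A:
A^4[1,1] = (-15)(1) + (6)(-2) = -27
A^4[1,2] = (-15)(2) + (6)(2) = -18
A^4[2,1] = (-6)(1) + (-12)(-2) = 18
A^4[2,2] = (-6)(2) + (-12)(2) = -36
A^4 = 
  [-27, -18]
  [ 18, -36]

Therefore
A^4 = 
  [-27, -18]
  [ 18, -36]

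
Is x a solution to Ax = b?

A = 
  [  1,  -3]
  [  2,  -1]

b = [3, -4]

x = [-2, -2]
No

Ax = [4, -2] ≠ b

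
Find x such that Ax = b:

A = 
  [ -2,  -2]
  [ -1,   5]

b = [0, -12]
Row reduce the augmented matrix [A|b]:
R2 → R2 - (1/2)·R1
REF = 
  [ -2,  -2,   0]
  [  0,   6, -12]

Back-substitution:
x₂ = (-12) / 6 = -2
x₁ = (0 - (-2)(-2)) / (-2) = 2

x = [2, -2]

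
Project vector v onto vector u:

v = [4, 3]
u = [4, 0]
v·u = (4)(4) + (3)(0) = 16
u·u = (4)² + (0)² = 16
proj_u(v) = (v·u / u·u) × u = (16/16) × u = (1) × u

proj_u(v) = [4, 0]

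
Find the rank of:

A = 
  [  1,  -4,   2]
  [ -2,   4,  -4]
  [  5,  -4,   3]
rank(A) = 3

Row reduce:
R2 → R2 + (2)·R1
R3 → R3 - (5)·R1
R3 → R3 + (4)·R2
REF = 
  [  1,  -4,   2]
  [  0,  -4,   0]
  [  0,   0,  -7]
Pivot columns: 1, 2, 3 → 3 pivots.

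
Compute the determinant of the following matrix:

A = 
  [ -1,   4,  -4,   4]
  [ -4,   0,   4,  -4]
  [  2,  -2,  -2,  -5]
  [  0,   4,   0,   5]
360

Cofactor expansion along row 1: det(A) = a₁₁M₁₁ - a₁₂M₁₂ + a₁₃M₁₃ - a₁₄M₁₄

M₁₁ = det[[0, 4, -4]; [-2, -2, -5]; [4, 0, 5]]
  = (0)·((-2)(5) - (-5)(0)) - (4)·((-2)(5) - (-5)(4)) + (-4)·((-2)(0) - (-2)(4))
  = (0)(-10) - (4)(10) + (-4)(8)
  = -72
M₁₂ = det[[-4, 4, -4]; [2, -2, -5]; [0, 0, 5]]
  = (-4)·((-2)(5) - (-5)(0)) - (4)·((2)(5) - (-5)(0)) + (-4)·((2)(0) - (-2)(0))
  = (-4)(-10) - (4)(10) + (-4)(0)
  = 0
M₁₃ = det[[-4, 0, -4]; [2, -2, -5]; [0, 4, 5]]
  = (-4)·((-2)(5) - (-5)(4)) - (0)·((2)(5) - (-5)(0)) + (-4)·((2)(4) - (-2)(0))
  = (-4)(10) - (0)(10) + (-4)(8)
  = -72
M₁₄ = det[[-4, 0, 4]; [2, -2, -2]; [0, 4, 0]]
  = (-4)·((-2)(0) - (-2)(4)) - (0)·((2)(0) - (-2)(0)) + (4)·((2)(4) - (-2)(0))
  = (-4)(8) - (0)(0) + (4)(8)
  = 0

det(A) = (-1)(-72) - (4)(0) + (-4)(-72) - (4)(0) = 360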